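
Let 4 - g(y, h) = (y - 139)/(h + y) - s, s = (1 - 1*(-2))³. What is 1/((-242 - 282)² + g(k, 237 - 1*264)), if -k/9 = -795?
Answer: 891/244673960 ≈ 3.6416e-6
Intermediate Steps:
k = 7155 (k = -9*(-795) = 7155)
s = 27 (s = (1 + 2)³ = 3³ = 27)
g(y, h) = 31 - (-139 + y)/(h + y) (g(y, h) = 4 - ((y - 139)/(h + y) - 1*27) = 4 - ((-139 + y)/(h + y) - 27) = 4 - (-27 + (-139 + y)/(h + y)) = 4 + (27 - (-139 + y)/(h + y)) = 31 - (-139 + y)/(h + y))
1/((-242 - 282)² + g(k, 237 - 1*264)) = 1/((-242 - 282)² + (139 + 30*7155 + 31*(237 - 1*264))/((237 - 1*264) + 7155)) = 1/((-524)² + (139 + 214650 + 31*(237 - 264))/((237 - 264) + 7155)) = 1/(274576 + (139 + 214650 + 31*(-27))/(-27 + 7155)) = 1/(274576 + (139 + 214650 - 837)/7128) = 1/(274576 + (1/7128)*213952) = 1/(274576 + 26744/891) = 1/(244673960/891) = 891/244673960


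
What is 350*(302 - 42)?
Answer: 91000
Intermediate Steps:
350*(302 - 42) = 350*260 = 91000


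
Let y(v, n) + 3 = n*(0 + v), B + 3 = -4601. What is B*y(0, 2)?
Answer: 13812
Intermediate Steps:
B = -4604 (B = -3 - 4601 = -4604)
y(v, n) = -3 + n*v (y(v, n) = -3 + n*(0 + v) = -3 + n*v)
B*y(0, 2) = -4604*(-3 + 2*0) = -4604*(-3 + 0) = -4604*(-3) = 13812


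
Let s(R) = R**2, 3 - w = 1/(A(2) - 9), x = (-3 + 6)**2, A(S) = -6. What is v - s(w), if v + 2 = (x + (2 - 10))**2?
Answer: -2341/225 ≈ -10.404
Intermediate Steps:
x = 9 (x = 3**2 = 9)
w = 46/15 (w = 3 - 1/(-6 - 9) = 3 - 1/(-15) = 3 - 1*(-1/15) = 3 + 1/15 = 46/15 ≈ 3.0667)
v = -1 (v = -2 + (9 + (2 - 10))**2 = -2 + (9 - 8)**2 = -2 + 1**2 = -2 + 1 = -1)
v - s(w) = -1 - (46/15)**2 = -1 - 1*2116/225 = -1 - 2116/225 = -2341/225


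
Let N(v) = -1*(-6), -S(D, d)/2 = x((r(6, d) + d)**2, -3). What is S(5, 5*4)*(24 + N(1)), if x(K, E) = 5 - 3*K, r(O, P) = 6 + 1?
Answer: 130920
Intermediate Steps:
r(O, P) = 7
S(D, d) = -10 + 6*(7 + d)**2 (S(D, d) = -2*(5 - 3*(7 + d)**2) = -10 + 6*(7 + d)**2)
N(v) = 6
S(5, 5*4)*(24 + N(1)) = (-10 + 6*(7 + 5*4)**2)*(24 + 6) = (-10 + 6*(7 + 20)**2)*30 = (-10 + 6*27**2)*30 = (-10 + 6*729)*30 = (-10 + 4374)*30 = 4364*30 = 130920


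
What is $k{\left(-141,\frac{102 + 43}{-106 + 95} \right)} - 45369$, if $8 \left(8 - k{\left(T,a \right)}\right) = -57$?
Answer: $- \frac{362831}{8} \approx -45354.0$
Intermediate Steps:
$k{\left(T,a \right)} = \frac{121}{8}$ ($k{\left(T,a \right)} = 8 - - \frac{57}{8} = 8 + \frac{57}{8} = \frac{121}{8}$)
$k{\left(-141,\frac{102 + 43}{-106 + 95} \right)} - 45369 = \frac{121}{8} - 45369 = - \frac{362831}{8}$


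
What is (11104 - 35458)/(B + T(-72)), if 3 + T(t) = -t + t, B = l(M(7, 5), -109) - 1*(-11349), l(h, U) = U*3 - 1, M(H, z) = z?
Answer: -12177/5509 ≈ -2.2104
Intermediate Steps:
l(h, U) = -1 + 3*U (l(h, U) = 3*U - 1 = -1 + 3*U)
B = 11021 (B = (-1 + 3*(-109)) - 1*(-11349) = (-1 - 327) + 11349 = -328 + 11349 = 11021)
T(t) = -3 (T(t) = -3 + (-t + t) = -3 + 0 = -3)
(11104 - 35458)/(B + T(-72)) = (11104 - 35458)/(11021 - 3) = -24354/11018 = -24354*1/11018 = -12177/5509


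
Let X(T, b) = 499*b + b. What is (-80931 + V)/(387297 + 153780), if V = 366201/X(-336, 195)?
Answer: -876711811/5861667500 ≈ -0.14957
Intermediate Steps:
X(T, b) = 500*b
V = 122067/32500 (V = 366201/((500*195)) = 366201/97500 = 366201*(1/97500) = 122067/32500 ≈ 3.7559)
(-80931 + V)/(387297 + 153780) = (-80931 + 122067/32500)/(387297 + 153780) = -2630135433/32500/541077 = -2630135433/32500*1/541077 = -876711811/5861667500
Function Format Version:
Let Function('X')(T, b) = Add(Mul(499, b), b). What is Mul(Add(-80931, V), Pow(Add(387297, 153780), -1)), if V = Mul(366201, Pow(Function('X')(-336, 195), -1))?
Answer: Rational(-876711811, 5861667500) ≈ -0.14957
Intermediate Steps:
Function('X')(T, b) = Mul(500, b)
V = Rational(122067, 32500) (V = Mul(366201, Pow(Mul(500, 195), -1)) = Mul(366201, Pow(97500, -1)) = Mul(366201, Rational(1, 97500)) = Rational(122067, 32500) ≈ 3.7559)
Mul(Add(-80931, V), Pow(Add(387297, 153780), -1)) = Mul(Add(-80931, Rational(122067, 32500)), Pow(Add(387297, 153780), -1)) = Mul(Rational(-2630135433, 32500), Pow(541077, -1)) = Mul(Rational(-2630135433, 32500), Rational(1, 541077)) = Rational(-876711811, 5861667500)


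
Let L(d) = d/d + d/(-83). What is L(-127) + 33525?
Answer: 2782785/83 ≈ 33528.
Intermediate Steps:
L(d) = 1 - d/83 (L(d) = 1 + d*(-1/83) = 1 - d/83)
L(-127) + 33525 = (1 - 1/83*(-127)) + 33525 = (1 + 127/83) + 33525 = 210/83 + 33525 = 2782785/83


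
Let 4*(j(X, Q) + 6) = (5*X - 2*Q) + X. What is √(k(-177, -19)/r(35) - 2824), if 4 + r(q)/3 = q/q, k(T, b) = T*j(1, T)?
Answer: 2*I*√293 ≈ 34.234*I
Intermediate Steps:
j(X, Q) = -6 - Q/2 + 3*X/2 (j(X, Q) = -6 + ((5*X - 2*Q) + X)/4 = -6 + ((-2*Q + 5*X) + X)/4 = -6 + (-2*Q + 6*X)/4 = -6 + (-Q/2 + 3*X/2) = -6 - Q/2 + 3*X/2)
k(T, b) = T*(-9/2 - T/2) (k(T, b) = T*(-6 - T/2 + (3/2)*1) = T*(-6 - T/2 + 3/2) = T*(-9/2 - T/2))
r(q) = -9 (r(q) = -12 + 3*(q/q) = -12 + 3*1 = -12 + 3 = -9)
√(k(-177, -19)/r(35) - 2824) = √(-½*(-177)*(9 - 177)/(-9) - 2824) = √(-½*(-177)*(-168)*(-⅑) - 2824) = √(-14868*(-⅑) - 2824) = √(1652 - 2824) = √(-1172) = 2*I*√293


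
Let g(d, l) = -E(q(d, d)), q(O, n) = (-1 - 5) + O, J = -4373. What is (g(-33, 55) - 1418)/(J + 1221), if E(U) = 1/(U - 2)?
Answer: 58137/129232 ≈ 0.44987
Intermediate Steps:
q(O, n) = -6 + O
E(U) = 1/(-2 + U)
g(d, l) = -1/(-8 + d) (g(d, l) = -1/(-2 + (-6 + d)) = -1/(-8 + d))
(g(-33, 55) - 1418)/(J + 1221) = (-1/(-8 - 33) - 1418)/(-4373 + 1221) = (-1/(-41) - 1418)/(-3152) = (-1*(-1/41) - 1418)*(-1/3152) = (1/41 - 1418)*(-1/3152) = -58137/41*(-1/3152) = 58137/129232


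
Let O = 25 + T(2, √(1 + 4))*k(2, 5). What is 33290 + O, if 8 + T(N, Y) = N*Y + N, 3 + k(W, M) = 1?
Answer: 33327 - 4*√5 ≈ 33318.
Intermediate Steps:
k(W, M) = -2 (k(W, M) = -3 + 1 = -2)
T(N, Y) = -8 + N + N*Y (T(N, Y) = -8 + (N*Y + N) = -8 + (N + N*Y) = -8 + N + N*Y)
O = 37 - 4*√5 (O = 25 + (-8 + 2 + 2*√(1 + 4))*(-2) = 25 + (-8 + 2 + 2*√5)*(-2) = 25 + (-6 + 2*√5)*(-2) = 25 + (12 - 4*√5) = 37 - 4*√5 ≈ 28.056)
33290 + O = 33290 + (37 - 4*√5) = 33327 - 4*√5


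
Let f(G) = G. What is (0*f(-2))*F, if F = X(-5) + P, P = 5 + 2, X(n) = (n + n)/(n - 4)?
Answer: 0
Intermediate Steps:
X(n) = 2*n/(-4 + n) (X(n) = (2*n)/(-4 + n) = 2*n/(-4 + n))
P = 7
F = 73/9 (F = 2*(-5)/(-4 - 5) + 7 = 2*(-5)/(-9) + 7 = 2*(-5)*(-⅑) + 7 = 10/9 + 7 = 73/9 ≈ 8.1111)
(0*f(-2))*F = (0*(-2))*(73/9) = 0*(73/9) = 0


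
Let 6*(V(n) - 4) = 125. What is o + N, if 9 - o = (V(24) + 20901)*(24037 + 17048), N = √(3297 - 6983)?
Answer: -1719475707/2 + I*√3686 ≈ -8.5974e+8 + 60.712*I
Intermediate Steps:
N = I*√3686 (N = √(-3686) = I*√3686 ≈ 60.712*I)
V(n) = 149/6 (V(n) = 4 + (⅙)*125 = 4 + 125/6 = 149/6)
o = -1719475707/2 (o = 9 - (149/6 + 20901)*(24037 + 17048) = 9 - 125555*41085/6 = 9 - 1*1719475725/2 = 9 - 1719475725/2 = -1719475707/2 ≈ -8.5974e+8)
o + N = -1719475707/2 + I*√3686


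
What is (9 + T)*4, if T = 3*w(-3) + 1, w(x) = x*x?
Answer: 148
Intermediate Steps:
w(x) = x²
T = 28 (T = 3*(-3)² + 1 = 3*9 + 1 = 27 + 1 = 28)
(9 + T)*4 = (9 + 28)*4 = 37*4 = 148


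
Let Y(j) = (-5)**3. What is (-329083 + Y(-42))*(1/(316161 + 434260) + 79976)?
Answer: -19757638655451576/750421 ≈ -2.6329e+10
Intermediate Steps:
Y(j) = -125
(-329083 + Y(-42))*(1/(316161 + 434260) + 79976) = (-329083 - 125)*(1/(316161 + 434260) + 79976) = -329208*(1/750421 + 79976) = -329208*60015669897/750421 = -19757638655451576/750421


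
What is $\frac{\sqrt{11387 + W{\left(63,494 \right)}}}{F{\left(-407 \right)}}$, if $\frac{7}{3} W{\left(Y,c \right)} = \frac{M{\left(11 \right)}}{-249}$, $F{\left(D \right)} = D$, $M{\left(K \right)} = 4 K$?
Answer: $- \frac{\sqrt{3843781543}}{236467} \approx -0.26219$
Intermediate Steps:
$W{\left(Y,c \right)} = - \frac{44}{581}$ ($W{\left(Y,c \right)} = \frac{3 \frac{4 \cdot 11}{-249}}{7} = \frac{3 \cdot 44 \left(- \frac{1}{249}\right)}{7} = \frac{3}{7} \left(- \frac{44}{249}\right) = - \frac{44}{581}$)
$\frac{\sqrt{11387 + W{\left(63,494 \right)}}}{F{\left(-407 \right)}} = \frac{\sqrt{11387 - \frac{44}{581}}}{-407} = \sqrt{\frac{6615803}{581}} \left(- \frac{1}{407}\right) = \frac{\sqrt{3843781543}}{581} \left(- \frac{1}{407}\right) = - \frac{\sqrt{3843781543}}{236467}$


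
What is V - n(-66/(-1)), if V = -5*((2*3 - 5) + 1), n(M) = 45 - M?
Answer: 11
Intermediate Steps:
V = -10 (V = -5*((6 - 5) + 1) = -5*(1 + 1) = -5*2 = -10)
V - n(-66/(-1)) = -10 - (45 - (-66)/(-1)) = -10 - (45 - (-66)*(-1)) = -10 - (45 - 1*66) = -10 - (45 - 66) = -10 - 1*(-21) = -10 + 21 = 11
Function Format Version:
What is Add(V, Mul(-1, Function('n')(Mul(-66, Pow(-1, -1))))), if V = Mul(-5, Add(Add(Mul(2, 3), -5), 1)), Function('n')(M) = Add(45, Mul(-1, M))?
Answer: 11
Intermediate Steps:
V = -10 (V = Mul(-5, Add(Add(6, -5), 1)) = Mul(-5, Add(1, 1)) = Mul(-5, 2) = -10)
Add(V, Mul(-1, Function('n')(Mul(-66, Pow(-1, -1))))) = Add(-10, Mul(-1, Add(45, Mul(-1, Mul(-66, Pow(-1, -1)))))) = Add(-10, Mul(-1, Add(45, Mul(-1, Mul(-66, -1))))) = Add(-10, Mul(-1, Add(45, Mul(-1, 66)))) = Add(-10, Mul(-1, Add(45, -66))) = Add(-10, Mul(-1, -21)) = Add(-10, 21) = 11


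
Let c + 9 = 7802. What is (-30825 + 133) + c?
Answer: -22899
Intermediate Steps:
c = 7793 (c = -9 + 7802 = 7793)
(-30825 + 133) + c = (-30825 + 133) + 7793 = -30692 + 7793 = -22899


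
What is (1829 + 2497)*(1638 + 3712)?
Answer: 23144100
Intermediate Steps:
(1829 + 2497)*(1638 + 3712) = 4326*5350 = 23144100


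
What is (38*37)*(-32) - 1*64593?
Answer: -109585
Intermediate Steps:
(38*37)*(-32) - 1*64593 = 1406*(-32) - 64593 = -44992 - 64593 = -109585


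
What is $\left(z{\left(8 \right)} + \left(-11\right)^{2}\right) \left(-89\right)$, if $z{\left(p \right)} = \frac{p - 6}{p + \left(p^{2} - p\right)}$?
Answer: $- \frac{344697}{32} \approx -10772.0$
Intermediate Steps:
$z{\left(p \right)} = \frac{-6 + p}{p^{2}}$
$\left(z{\left(8 \right)} + \left(-11\right)^{2}\right) \left(-89\right) = \left(\frac{-6 + 8}{64} + \left(-11\right)^{2}\right) \left(-89\right) = \left(\frac{1}{64} \cdot 2 + 121\right) \left(-89\right) = \left(\frac{1}{32} + 121\right) \left(-89\right) = \frac{3873}{32} \left(-89\right) = - \frac{344697}{32}$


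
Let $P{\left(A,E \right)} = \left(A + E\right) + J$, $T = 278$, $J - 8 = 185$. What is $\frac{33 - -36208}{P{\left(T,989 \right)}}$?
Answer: $\frac{36241}{1460} \approx 24.823$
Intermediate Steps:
$J = 193$ ($J = 8 + 185 = 193$)
$P{\left(A,E \right)} = 193 + A + E$ ($P{\left(A,E \right)} = \left(A + E\right) + 193 = 193 + A + E$)
$\frac{33 - -36208}{P{\left(T,989 \right)}} = \frac{33 - -36208}{193 + 278 + 989} = \frac{33 + 36208}{1460} = 36241 \cdot \frac{1}{1460} = \frac{36241}{1460}$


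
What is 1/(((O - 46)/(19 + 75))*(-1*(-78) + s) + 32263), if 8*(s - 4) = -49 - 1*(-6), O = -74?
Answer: 94/3023527 ≈ 3.1090e-5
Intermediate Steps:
s = -11/8 (s = 4 + (-49 - 1*(-6))/8 = 4 + (-49 + 6)/8 = 4 + (⅛)*(-43) = 4 - 43/8 = -11/8 ≈ -1.3750)
1/(((O - 46)/(19 + 75))*(-1*(-78) + s) + 32263) = 1/(((-74 - 46)/(19 + 75))*(-1*(-78) - 11/8) + 32263) = 1/((-120/94)*(78 - 11/8) + 32263) = 1/(-120*1/94*(613/8) + 32263) = 1/(-60/47*613/8 + 32263) = 1/(-9195/94 + 32263) = 1/(3023527/94) = 94/3023527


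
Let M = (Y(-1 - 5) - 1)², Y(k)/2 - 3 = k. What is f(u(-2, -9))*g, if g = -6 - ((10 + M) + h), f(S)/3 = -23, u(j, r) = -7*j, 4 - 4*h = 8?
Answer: 4416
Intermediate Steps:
Y(k) = 6 + 2*k
h = -1 (h = 1 - ¼*8 = 1 - 2 = -1)
M = 49 (M = ((6 + 2*(-1 - 5)) - 1)² = ((6 + 2*(-6)) - 1)² = ((6 - 12) - 1)² = (-6 - 1)² = (-7)² = 49)
f(S) = -69 (f(S) = 3*(-23) = -69)
g = -64 (g = -6 - ((10 + 49) - 1) = -6 - (59 - 1) = -6 - 1*58 = -6 - 58 = -64)
f(u(-2, -9))*g = -69*(-64) = 4416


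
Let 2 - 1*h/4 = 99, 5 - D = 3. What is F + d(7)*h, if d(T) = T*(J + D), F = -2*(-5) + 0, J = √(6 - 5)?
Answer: -8138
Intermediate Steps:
D = 2 (D = 5 - 1*3 = 5 - 3 = 2)
h = -388 (h = 8 - 4*99 = 8 - 396 = -388)
J = 1 (J = √1 = 1)
F = 10 (F = 10 + 0 = 10)
d(T) = 3*T (d(T) = T*(1 + 2) = T*3 = 3*T)
F + d(7)*h = 10 + (3*7)*(-388) = 10 + 21*(-388) = 10 - 8148 = -8138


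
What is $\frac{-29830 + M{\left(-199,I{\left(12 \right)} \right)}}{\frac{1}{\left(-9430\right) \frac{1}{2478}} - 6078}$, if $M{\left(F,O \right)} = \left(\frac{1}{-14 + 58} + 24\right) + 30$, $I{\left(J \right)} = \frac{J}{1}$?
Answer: $\frac{6177324245}{1260996396} \approx 4.8988$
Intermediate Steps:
$I{\left(J \right)} = J$ ($I{\left(J \right)} = J 1 = J$)
$M{\left(F,O \right)} = \frac{2377}{44}$ ($M{\left(F,O \right)} = \left(\frac{1}{44} + 24\right) + 30 = \frac{1057}{44} + 30 = \frac{2377}{44}$)
$\frac{-29830 + M{\left(-199,I{\left(12 \right)} \right)}}{\frac{1}{\left(-9430\right) \frac{1}{2478}} - 6078} = \frac{-29830 + \frac{2377}{44}}{\frac{1}{\left(-9430\right) \frac{1}{2478}} - 6078} = - \frac{1310143}{44 \left(\frac{1}{\left(-9430\right) \frac{1}{2478}} - 6078\right)} = - \frac{1310143}{44 \left(\frac{1}{- \frac{4715}{1239}} - 6078\right)} = - \frac{1310143}{44 \left(- \frac{1239}{4715} - 6078\right)} = - \frac{1310143}{44 \left(- \frac{28659009}{4715}\right)} = \left(- \frac{1310143}{44}\right) \left(- \frac{4715}{28659009}\right) = \frac{6177324245}{1260996396}$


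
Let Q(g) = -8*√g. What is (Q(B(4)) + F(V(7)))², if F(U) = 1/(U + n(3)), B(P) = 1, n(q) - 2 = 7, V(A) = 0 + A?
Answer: 16129/256 ≈ 63.004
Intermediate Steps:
V(A) = A
n(q) = 9 (n(q) = 2 + 7 = 9)
F(U) = 1/(9 + U) (F(U) = 1/(U + 9) = 1/(9 + U))
(Q(B(4)) + F(V(7)))² = (-8*√1 + 1/(9 + 7))² = (-8*1 + 1/16)² = (-8 + 1/16)² = (-127/16)² = 16129/256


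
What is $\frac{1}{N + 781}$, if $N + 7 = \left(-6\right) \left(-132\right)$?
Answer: $\frac{1}{1566} \approx 0.00063857$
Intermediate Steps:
$N = 785$ ($N = -7 - -792 = -7 + 792 = 785$)
$\frac{1}{N + 781} = \frac{1}{785 + 781} = \frac{1}{1566}$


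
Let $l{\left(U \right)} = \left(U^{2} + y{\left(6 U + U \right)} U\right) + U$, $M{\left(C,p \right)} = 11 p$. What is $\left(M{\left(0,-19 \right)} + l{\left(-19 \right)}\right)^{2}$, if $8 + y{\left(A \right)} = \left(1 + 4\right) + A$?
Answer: $7382089$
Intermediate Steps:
$y{\left(A \right)} = -3 + A$ ($y{\left(A \right)} = -8 + \left(\left(1 + 4\right) + A\right) = -8 + \left(5 + A\right) = -3 + A$)
$l{\left(U \right)} = U + U^{2} + U \left(-3 + 7 U\right)$ ($l{\left(U \right)} = \left(U^{2} + \left(-3 + \left(6 U + U\right)\right) U\right) + U = \left(U^{2} + \left(-3 + 7 U\right) U\right) + U = \left(U^{2} + U \left(-3 + 7 U\right)\right) + U = U + U^{2} + U \left(-3 + 7 U\right)$)
$\left(M{\left(0,-19 \right)} + l{\left(-19 \right)}\right)^{2} = \left(11 \left(-19\right) + 2 \left(-19\right) \left(-1 + 4 \left(-19\right)\right)\right)^{2} = \left(-209 + 2 \left(-19\right) \left(-1 - 76\right)\right)^{2} = \left(-209 + 2 \left(-19\right) \left(-77\right)\right)^{2} = \left(-209 + 2926\right)^{2} = 2717^{2} = 7382089$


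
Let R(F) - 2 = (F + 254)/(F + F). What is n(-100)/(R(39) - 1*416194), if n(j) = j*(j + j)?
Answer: -1560000/32462683 ≈ -0.048055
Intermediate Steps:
R(F) = 2 + (254 + F)/(2*F) (R(F) = 2 + (F + 254)/(F + F) = 2 + (254 + F)/((2*F)) = 2 + (254 + F)*(1/(2*F)) = 2 + (254 + F)/(2*F))
n(j) = 2*j² (n(j) = j*(2*j) = 2*j²)
n(-100)/(R(39) - 1*416194) = (2*(-100)²)/((5/2 + 127/39) - 1*416194) = (2*10000)/((5/2 + 127*(1/39)) - 416194) = 20000/((5/2 + 127/39) - 416194) = 20000/(449/78 - 416194) = 20000/(-32462683/78) = 20000*(-78/32462683) = -1560000/32462683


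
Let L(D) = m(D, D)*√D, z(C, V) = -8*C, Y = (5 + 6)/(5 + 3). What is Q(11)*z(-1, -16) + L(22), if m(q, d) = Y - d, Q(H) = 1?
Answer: 8 - 165*√22/8 ≈ -88.740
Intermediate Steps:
Y = 11/8 ≈ 1.3750
m(q, d) = 11/8 - d
L(D) = √D*(11/8 - D) (L(D) = (11/8 - D)*√D = √D*(11/8 - D))
Q(11)*z(-1, -16) + L(22) = 1*(-8*(-1)) + √22*(11/8 - 1*22) = 1*8 + √22*(11/8 - 22) = 8 + √22*(-165/8) = 8 - 165*√22/8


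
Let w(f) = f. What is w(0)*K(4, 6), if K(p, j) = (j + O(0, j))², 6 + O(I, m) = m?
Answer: 0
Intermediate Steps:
O(I, m) = -6 + m
K(p, j) = (-6 + 2*j)² (K(p, j) = (j + (-6 + j))² = (-6 + 2*j)²)
w(0)*K(4, 6) = 0*(4*(-3 + 6)²) = 0*(4*3²) = 0*(4*9) = 0*36 = 0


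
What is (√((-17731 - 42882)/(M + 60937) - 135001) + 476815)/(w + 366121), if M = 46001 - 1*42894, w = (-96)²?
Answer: 476815/375337 + I*√15381349024803/4006347138 ≈ 1.2704 + 0.00097892*I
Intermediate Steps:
w = 9216
M = 3107 (M = 46001 - 42894 = 3107)
(√((-17731 - 42882)/(M + 60937) - 135001) + 476815)/(w + 366121) = (√((-17731 - 42882)/(3107 + 60937) - 135001) + 476815)/(9216 + 366121) = (√(-60613/64044 - 135001) + 476815)/375337 = (√(-60613*1/64044 - 135001) + 476815)*(1/375337) = (√(-60613/64044 - 135001) + 476815)*(1/375337) = (√(-8646064657/64044) + 476815)*(1/375337) = (I*√15381349024803/10674 + 476815)*(1/375337) = (476815 + I*√15381349024803/10674)*(1/375337) = 476815/375337 + I*√15381349024803/4006347138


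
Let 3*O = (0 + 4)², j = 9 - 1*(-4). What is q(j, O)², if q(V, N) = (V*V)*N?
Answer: 7311616/9 ≈ 8.1240e+5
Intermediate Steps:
j = 13 (j = 9 + 4 = 13)
O = 16/3 (O = (0 + 4)²/3 = (⅓)*4² = (⅓)*16 = 16/3 ≈ 5.3333)
q(V, N) = N*V² (q(V, N) = V²*N = N*V²)
q(j, O)² = ((16/3)*13²)² = ((16/3)*169)² = (2704/3)² = 7311616/9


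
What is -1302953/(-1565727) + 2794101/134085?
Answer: 1516501943144/69980168265 ≈ 21.670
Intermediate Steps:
-1302953/(-1565727) + 2794101/134085 = -1302953*(-1/1565727) + 2794101*(1/134085) = 1302953/1565727 + 931367/44695 = 1516501943144/69980168265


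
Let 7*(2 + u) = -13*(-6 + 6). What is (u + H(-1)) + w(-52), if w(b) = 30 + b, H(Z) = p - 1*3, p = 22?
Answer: -5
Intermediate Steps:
H(Z) = 19 (H(Z) = 22 - 1*3 = 22 - 3 = 19)
u = -2 (u = -2 + (-13*(-6 + 6))/7 = -2 + (-13*0)/7 = -2 + (⅐)*0 = -2 + 0 = -2)
(u + H(-1)) + w(-52) = (-2 + 19) + (30 - 52) = 17 - 22 = -5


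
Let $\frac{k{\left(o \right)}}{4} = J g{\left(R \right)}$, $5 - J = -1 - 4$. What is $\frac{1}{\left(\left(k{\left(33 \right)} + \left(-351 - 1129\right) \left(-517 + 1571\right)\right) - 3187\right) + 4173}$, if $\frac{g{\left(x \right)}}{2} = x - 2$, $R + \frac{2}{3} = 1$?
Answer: $- \frac{3}{4677202} \approx -6.4141 \cdot 10^{-7}$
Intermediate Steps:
$R = \frac{1}{3}$ ($R = - \frac{2}{3} + 1 = \frac{1}{3} \approx 0.33333$)
$g{\left(x \right)} = -4 + 2 x$ ($g{\left(x \right)} = 2 \left(x - 2\right) = 2 \left(-2 + x\right) = -4 + 2 x$)
$J = 10$ ($J = 5 - \left(-1 - 4\right) = 5 - -5 = 5 + 5 = 10$)
$k{\left(o \right)} = - \frac{400}{3}$ ($k{\left(o \right)} = 4 \cdot 10 \left(-4 + 2 \cdot \frac{1}{3}\right) = 4 \cdot 10 \left(-4 + \frac{2}{3}\right) = 4 \cdot 10 \left(- \frac{10}{3}\right) = 4 \left(- \frac{100}{3}\right) = - \frac{400}{3}$)
$\frac{1}{\left(\left(k{\left(33 \right)} + \left(-351 - 1129\right) \left(-517 + 1571\right)\right) - 3187\right) + 4173} = \frac{1}{\left(\left(- \frac{400}{3} + \left(-351 - 1129\right) \left(-517 + 1571\right)\right) - 3187\right) + 4173} = \frac{1}{\left(\left(- \frac{400}{3} - 1559920\right) - 3187\right) + 4173} = \frac{1}{\left(- \frac{4680160}{3} - 3187\right) + 4173} = \frac{1}{- \frac{4689721}{3} + 4173} = \frac{1}{- \frac{4677202}{3}} = - \frac{3}{4677202}$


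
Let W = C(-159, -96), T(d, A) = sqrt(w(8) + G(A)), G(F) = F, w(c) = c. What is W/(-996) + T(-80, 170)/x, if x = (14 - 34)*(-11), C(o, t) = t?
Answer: 8/83 + sqrt(178)/220 ≈ 0.15703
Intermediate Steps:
T(d, A) = sqrt(8 + A)
x = 220 (x = -20*(-11) = 220)
W = -96
W/(-996) + T(-80, 170)/x = -96/(-996) + sqrt(8 + 170)/220 = -96*(-1/996) + sqrt(178)*(1/220) = 8/83 + sqrt(178)/220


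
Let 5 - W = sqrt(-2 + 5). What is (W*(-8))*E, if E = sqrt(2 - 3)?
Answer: 8*I*(-5 + sqrt(3)) ≈ -26.144*I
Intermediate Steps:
E = I (E = sqrt(-1) = I ≈ 1.0*I)
W = 5 - sqrt(3) (W = 5 - sqrt(-2 + 5) = 5 - sqrt(3) ≈ 3.2679)
(W*(-8))*E = ((5 - sqrt(3))*(-8))*I = (-40 + 8*sqrt(3))*I = I*(-40 + 8*sqrt(3))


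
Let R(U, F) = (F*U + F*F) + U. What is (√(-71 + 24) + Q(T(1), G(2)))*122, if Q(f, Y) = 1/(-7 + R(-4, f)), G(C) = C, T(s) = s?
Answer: -61/7 + 122*I*√47 ≈ -8.7143 + 836.39*I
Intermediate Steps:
R(U, F) = U + F² + F*U (R(U, F) = (F*U + F²) + U = (F² + F*U) + U = U + F² + F*U)
Q(f, Y) = 1/(-11 + f² - 4*f) (Q(f, Y) = 1/(-7 + (-4 + f² + f*(-4))) = 1/(-7 + (-4 + f² - 4*f)) = 1/(-11 + f² - 4*f))
(√(-71 + 24) + Q(T(1), G(2)))*122 = (√(-71 + 24) + 1/(-11 + 1² - 4*1))*122 = (√(-47) + 1/(-11 + 1 - 4))*122 = (I*√47 + 1/(-14))*122 = (I*√47 - 1/14)*122 = (-1/14 + I*√47)*122 = -61/7 + 122*I*√47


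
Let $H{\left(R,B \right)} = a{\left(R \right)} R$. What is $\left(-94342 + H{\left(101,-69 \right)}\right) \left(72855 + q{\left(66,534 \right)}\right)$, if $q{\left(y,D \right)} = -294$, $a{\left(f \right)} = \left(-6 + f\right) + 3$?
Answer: $-6127341084$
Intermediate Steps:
$a{\left(f \right)} = -3 + f$
$H{\left(R,B \right)} = R \left(-3 + R\right)$ ($H{\left(R,B \right)} = \left(-3 + R\right) R = R \left(-3 + R\right)$)
$\left(-94342 + H{\left(101,-69 \right)}\right) \left(72855 + q{\left(66,534 \right)}\right) = \left(-94342 + 101 \left(-3 + 101\right)\right) \left(72855 - 294\right) = \left(-94342 + 101 \cdot 98\right) 72561 = \left(-94342 + 9898\right) 72561 = \left(-84444\right) 72561 = -6127341084$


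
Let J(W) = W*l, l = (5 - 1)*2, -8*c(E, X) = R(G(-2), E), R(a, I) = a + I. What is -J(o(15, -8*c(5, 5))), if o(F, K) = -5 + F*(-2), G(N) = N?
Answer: 280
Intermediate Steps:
R(a, I) = I + a
c(E, X) = 1/4 - E/8 (c(E, X) = -(E - 2)/8 = -(-2 + E)/8 = 1/4 - E/8)
l = 8 (l = 4*2 = 8)
o(F, K) = -5 - 2*F
J(W) = 8*W (J(W) = W*8 = 8*W)
-J(o(15, -8*c(5, 5))) = -8*(-5 - 2*15) = -8*(-5 - 30) = -8*(-35) = -1*(-280) = 280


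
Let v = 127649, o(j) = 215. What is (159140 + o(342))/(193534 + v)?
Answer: 159355/321183 ≈ 0.49615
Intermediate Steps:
(159140 + o(342))/(193534 + v) = (159140 + 215)/(193534 + 127649) = 159355/321183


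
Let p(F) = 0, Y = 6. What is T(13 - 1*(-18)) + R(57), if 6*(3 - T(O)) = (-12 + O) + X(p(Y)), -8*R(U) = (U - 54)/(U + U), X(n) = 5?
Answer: -305/304 ≈ -1.0033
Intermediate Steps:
R(U) = -(-54 + U)/(16*U) (R(U) = -(U - 54)/(8*(U + U)) = -(-54 + U)/(8*(2*U)) = -(-54 + U)*1/(2*U)/8 = -(-54 + U)/(16*U))
T(O) = 25/6 - O/6 (T(O) = 3 - ((-12 + O) + 5)/6 = 3 - (-7 + O)/6 = 3 + (7/6 - O/6) = 25/6 - O/6)
T(13 - 1*(-18)) + R(57) = (25/6 - (13 - 1*(-18))/6) + (1/16)*(54 - 1*57)/57 = (25/6 - (13 + 18)/6) + (1/16)*(1/57)*(54 - 57) = (25/6 - ⅙*31) + (1/16)*(1/57)*(-3) = (25/6 - 31/6) - 1/304 = -1 - 1/304 = -305/304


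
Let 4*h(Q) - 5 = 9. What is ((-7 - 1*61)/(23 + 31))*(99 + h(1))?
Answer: -3485/27 ≈ -129.07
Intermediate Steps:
h(Q) = 7/2 (h(Q) = 5/4 + (¼)*9 = 5/4 + 9/4 = 7/2)
((-7 - 1*61)/(23 + 31))*(99 + h(1)) = ((-7 - 1*61)/(23 + 31))*(99 + 7/2) = ((-7 - 61)/54)*(205/2) = -68*1/54*(205/2) = -34/27*205/2 = -3485/27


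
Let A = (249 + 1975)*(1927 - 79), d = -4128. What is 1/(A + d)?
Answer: 1/4105824 ≈ 2.4356e-7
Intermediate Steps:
A = 4109952 (A = 2224*1848 = 4109952)
1/(A + d) = 1/(4109952 - 4128) = 1/4105824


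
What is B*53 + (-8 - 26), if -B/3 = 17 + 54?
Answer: -11323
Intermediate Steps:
B = -213 (B = -3*(17 + 54) = -3*71 = -213)
B*53 + (-8 - 26) = -213*53 + (-8 - 26) = -11289 - 34 = -11323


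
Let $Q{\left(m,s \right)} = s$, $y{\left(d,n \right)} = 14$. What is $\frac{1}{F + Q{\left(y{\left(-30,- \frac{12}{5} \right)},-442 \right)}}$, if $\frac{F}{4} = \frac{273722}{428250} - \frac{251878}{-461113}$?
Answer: $- \frac{98735821125}{43173065885078} \approx -0.002287$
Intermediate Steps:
$F = \frac{468167052172}{98735821125}$ ($F = 4 \left(\frac{273722}{428250} - \frac{251878}{-461113}\right) = 4 \left(273722 \cdot \frac{1}{428250} - - \frac{251878}{461113}\right) = 4 \left(\frac{136861}{214125} + \frac{251878}{461113}\right) = 4 \cdot \frac{117041763043}{98735821125} = \frac{468167052172}{98735821125} \approx 4.7416$)
$\frac{1}{F + Q{\left(y{\left(-30,- \frac{12}{5} \right)},-442 \right)}} = \frac{1}{\frac{468167052172}{98735821125} - 442} = \frac{1}{- \frac{43173065885078}{98735821125}} = - \frac{98735821125}{43173065885078}$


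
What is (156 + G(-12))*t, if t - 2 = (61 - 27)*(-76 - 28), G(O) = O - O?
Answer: -551304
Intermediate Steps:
G(O) = 0
t = -3534 (t = 2 + (61 - 27)*(-76 - 28) = 2 + 34*(-104) = 2 - 3536 = -3534)
(156 + G(-12))*t = (156 + 0)*(-3534) = 156*(-3534) = -551304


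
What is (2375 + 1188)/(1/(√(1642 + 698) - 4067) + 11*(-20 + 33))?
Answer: 46812895934/1878819143 + 3563*√65/56364574290 ≈ 24.916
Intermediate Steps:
(2375 + 1188)/(1/(√(1642 + 698) - 4067) + 11*(-20 + 33)) = 3563/(1/(√2340 - 4067) + 11*13) = 3563/(1/(6*√65 - 4067) + 143) = 3563/(1/(-4067 + 6*√65) + 143) = 3563/(143 + 1/(-4067 + 6*√65))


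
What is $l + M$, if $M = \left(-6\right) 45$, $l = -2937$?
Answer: $-3207$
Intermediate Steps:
$M = -270$
$l + M = -2937 - 270 = -3207$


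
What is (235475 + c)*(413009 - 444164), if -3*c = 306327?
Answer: -4155017730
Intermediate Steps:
c = -102109 (c = -⅓*306327 = -102109)
(235475 + c)*(413009 - 444164) = (235475 - 102109)*(413009 - 444164) = 133366*(-31155) = -4155017730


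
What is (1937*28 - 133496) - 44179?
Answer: -123439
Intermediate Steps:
(1937*28 - 133496) - 44179 = (54236 - 133496) - 44179 = -79260 - 44179 = -123439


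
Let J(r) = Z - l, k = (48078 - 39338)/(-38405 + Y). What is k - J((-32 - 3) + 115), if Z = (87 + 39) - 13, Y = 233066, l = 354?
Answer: 46922041/194661 ≈ 241.04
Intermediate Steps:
Z = 113 (Z = 126 - 13 = 113)
k = 8740/194661 (k = (48078 - 39338)/(-38405 + 233066) = 8740/194661 ≈ 0.044899)
J(r) = -241 (J(r) = 113 - 1*354 = 113 - 354 = -241)
k - J((-32 - 3) + 115) = 8740/194661 - 1*(-241) = 8740/194661 + 241 = 46922041/194661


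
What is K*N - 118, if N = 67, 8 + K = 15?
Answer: 351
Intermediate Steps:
K = 7 (K = -8 + 15 = 7)
K*N - 118 = 7*67 - 118 = 469 - 118 = 351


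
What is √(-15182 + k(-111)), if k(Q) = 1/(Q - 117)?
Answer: I*√197305329/114 ≈ 123.22*I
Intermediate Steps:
k(Q) = 1/(-117 + Q)
√(-15182 + k(-111)) = √(-15182 + 1/(-117 - 111)) = √(-15182 + 1/(-228)) = √(-15182 - 1/228) = √(-3461497/228) = I*√197305329/114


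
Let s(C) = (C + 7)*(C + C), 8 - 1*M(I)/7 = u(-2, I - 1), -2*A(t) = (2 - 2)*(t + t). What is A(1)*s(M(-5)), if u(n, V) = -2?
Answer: 0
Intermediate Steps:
A(t) = 0 (A(t) = -(2 - 2)*(t + t)/2 = -0*2*t = -½*0 = 0)
M(I) = 70 (M(I) = 56 - 7*(-2) = 56 + 14 = 70)
s(C) = 2*C*(7 + C) (s(C) = (7 + C)*(2*C) = 2*C*(7 + C))
A(1)*s(M(-5)) = 0*(2*70*(7 + 70)) = 0*(2*70*77) = 0*10780 = 0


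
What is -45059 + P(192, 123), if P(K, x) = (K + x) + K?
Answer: -44552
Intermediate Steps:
P(K, x) = x + 2*K
-45059 + P(192, 123) = -45059 + (123 + 2*192) = -45059 + (123 + 384) = -45059 + 507 = -44552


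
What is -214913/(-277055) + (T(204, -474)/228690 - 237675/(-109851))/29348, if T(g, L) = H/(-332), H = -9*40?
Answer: 1739762463339352603/2242600882867908255 ≈ 0.77578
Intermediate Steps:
H = -360
T(g, L) = 90/83 (T(g, L) = -360/(-332) = -360*(-1/332) = 90/83)
-214913/(-277055) + (T(204, -474)/228690 - 237675/(-109851))/29348 = -214913/(-277055) + ((90/83)/228690 - 237675/(-109851))/29348 = -214913*(-1/277055) + ((90/83)*(1/228690) - 237675*(-1/109851))*(1/29348) = 214913/277055 + (1/210903 + 79225/36617)*(1/29348) = 214913/277055 + (2386975256/1103233593)*(1/29348) = 214913/277055 + 596743814/8094424871841 = 1739762463339352603/2242600882867908255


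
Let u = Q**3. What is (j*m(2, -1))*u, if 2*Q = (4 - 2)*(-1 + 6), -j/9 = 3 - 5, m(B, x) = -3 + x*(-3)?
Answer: 0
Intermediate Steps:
m(B, x) = -3 - 3*x
j = 18 (j = -9*(3 - 5) = -9*(-2) = 18)
Q = 5 (Q = ((4 - 2)*(-1 + 6))/2 = (2*5)/2 = (1/2)*10 = 5)
u = 125 (u = 5**3 = 125)
(j*m(2, -1))*u = (18*(-3 - 3*(-1)))*125 = (18*(-3 + 3))*125 = (18*0)*125 = 0*125 = 0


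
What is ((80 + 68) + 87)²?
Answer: 55225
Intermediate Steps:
((80 + 68) + 87)² = (148 + 87)² = 235² = 55225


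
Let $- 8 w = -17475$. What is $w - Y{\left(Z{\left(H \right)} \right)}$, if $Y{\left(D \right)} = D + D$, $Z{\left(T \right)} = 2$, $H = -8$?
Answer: $\frac{17443}{8} \approx 2180.4$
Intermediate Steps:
$w = \frac{17475}{8}$ ($w = \left(- \frac{1}{8}\right) \left(-17475\right) = \frac{17475}{8} \approx 2184.4$)
$Y{\left(D \right)} = 2 D$
$w - Y{\left(Z{\left(H \right)} \right)} = \frac{17475}{8} - 2 \cdot 2 = \frac{17475}{8} - 4 = \frac{17443}{8}$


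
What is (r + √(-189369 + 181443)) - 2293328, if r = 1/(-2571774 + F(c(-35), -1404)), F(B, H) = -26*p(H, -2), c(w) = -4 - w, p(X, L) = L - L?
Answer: -5897921323873/2571774 + I*√7926 ≈ -2.2933e+6 + 89.028*I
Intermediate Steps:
p(X, L) = 0
F(B, H) = 0 (F(B, H) = -26*0 = 0)
r = -1/2571774 (r = 1/(-2571774 + 0) = 1/(-2571774) = -1/2571774 ≈ -3.8884e-7)
(r + √(-189369 + 181443)) - 2293328 = (-1/2571774 + √(-189369 + 181443)) - 2293328 = (-1/2571774 + √(-7926)) - 2293328 = (-1/2571774 + I*√7926) - 2293328 = -5897921323873/2571774 + I*√7926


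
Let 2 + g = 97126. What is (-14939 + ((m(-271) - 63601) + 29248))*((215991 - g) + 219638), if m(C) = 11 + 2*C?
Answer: -16865334615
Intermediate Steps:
g = 97124 (g = -2 + 97126 = 97124)
(-14939 + ((m(-271) - 63601) + 29248))*((215991 - g) + 219638) = (-14939 + (((11 + 2*(-271)) - 63601) + 29248))*((215991 - 1*97124) + 219638) = (-14939 + (((11 - 542) - 63601) + 29248))*((215991 - 97124) + 219638) = (-14939 + ((-531 - 63601) + 29248))*(118867 + 219638) = (-14939 + (-64132 + 29248))*338505 = (-14939 - 34884)*338505 = -49823*338505 = -16865334615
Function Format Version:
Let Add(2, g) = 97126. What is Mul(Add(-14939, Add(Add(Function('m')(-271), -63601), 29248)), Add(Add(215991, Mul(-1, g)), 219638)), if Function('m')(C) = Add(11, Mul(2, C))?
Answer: -16865334615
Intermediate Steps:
g = 97124 (g = Add(-2, 97126) = 97124)
Mul(Add(-14939, Add(Add(Function('m')(-271), -63601), 29248)), Add(Add(215991, Mul(-1, g)), 219638)) = Mul(Add(-14939, Add(Add(Add(11, Mul(2, -271)), -63601), 29248)), Add(Add(215991, Mul(-1, 97124)), 219638)) = Mul(Add(-14939, Add(Add(Add(11, -542), -63601), 29248)), Add(Add(215991, -97124), 219638)) = Mul(Add(-14939, Add(Add(-531, -63601), 29248)), Add(118867, 219638)) = Mul(Add(-14939, Add(-64132, 29248)), 338505) = Mul(Add(-14939, -34884), 338505) = Mul(-49823, 338505) = -16865334615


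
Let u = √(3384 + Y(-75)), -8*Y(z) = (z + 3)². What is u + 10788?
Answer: 10788 + 12*√19 ≈ 10840.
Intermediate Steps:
Y(z) = -(3 + z)²/8 (Y(z) = -(z + 3)²/8 = -(3 + z)²/8)
u = 12*√19 (u = √(3384 - (3 - 75)²/8) = √(3384 - ⅛*(-72)²) = √(3384 - ⅛*5184) = √(3384 - 648) = √2736 = 12*√19 ≈ 52.307)
u + 10788 = 12*√19 + 10788 = 10788 + 12*√19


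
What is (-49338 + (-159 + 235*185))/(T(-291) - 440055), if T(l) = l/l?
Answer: 3011/220027 ≈ 0.013685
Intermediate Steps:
T(l) = 1
(-49338 + (-159 + 235*185))/(T(-291) - 440055) = (-49338 + (-159 + 235*185))/(1 - 440055) = (-49338 + (-159 + 43475))/(-440054) = (-49338 + 43316)*(-1/440054) = -6022*(-1/440054) = 3011/220027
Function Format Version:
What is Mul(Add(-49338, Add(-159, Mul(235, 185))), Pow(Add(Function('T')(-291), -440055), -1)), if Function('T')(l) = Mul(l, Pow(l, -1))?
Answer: Rational(3011, 220027) ≈ 0.013685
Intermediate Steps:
Function('T')(l) = 1
Mul(Add(-49338, Add(-159, Mul(235, 185))), Pow(Add(Function('T')(-291), -440055), -1)) = Mul(Add(-49338, Add(-159, Mul(235, 185))), Pow(Add(1, -440055), -1)) = Mul(Add(-49338, Add(-159, 43475)), Pow(-440054, -1)) = Mul(Add(-49338, 43316), Rational(-1, 440054)) = Mul(-6022, Rational(-1, 440054)) = Rational(3011, 220027)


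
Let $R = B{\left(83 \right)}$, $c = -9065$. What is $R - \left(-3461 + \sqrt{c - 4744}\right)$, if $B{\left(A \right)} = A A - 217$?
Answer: $10133 - i \sqrt{13809} \approx 10133.0 - 117.51 i$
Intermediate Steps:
$B{\left(A \right)} = -217 + A^{2}$ ($B{\left(A \right)} = A^{2} - 217 = -217 + A^{2}$)
$R = 6672$ ($R = -217 + 83^{2} = -217 + 6889 = 6672$)
$R - \left(-3461 + \sqrt{c - 4744}\right) = 6672 - \left(-3461 + \sqrt{-9065 - 4744}\right) = 6672 - \left(-3461 + \sqrt{-13809}\right) = 6672 - \left(-3461 + i \sqrt{13809}\right) = 6672 + \left(3461 - i \sqrt{13809}\right) = 10133 - i \sqrt{13809}$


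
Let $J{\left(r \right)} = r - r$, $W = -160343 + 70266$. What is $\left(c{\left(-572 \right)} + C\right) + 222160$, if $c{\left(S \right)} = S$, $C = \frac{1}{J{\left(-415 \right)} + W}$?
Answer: $\frac{19959982275}{90077} \approx 2.2159 \cdot 10^{5}$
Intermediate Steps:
$W = -90077$
$J{\left(r \right)} = 0$
$C = - \frac{1}{90077}$ ($C = \frac{1}{0 - 90077} = \frac{1}{-90077} = - \frac{1}{90077} \approx -1.1102 \cdot 10^{-5}$)
$\left(c{\left(-572 \right)} + C\right) + 222160 = \left(-572 - \frac{1}{90077}\right) + 222160 = - \frac{51524045}{90077} + 222160 = \frac{19959982275}{90077}$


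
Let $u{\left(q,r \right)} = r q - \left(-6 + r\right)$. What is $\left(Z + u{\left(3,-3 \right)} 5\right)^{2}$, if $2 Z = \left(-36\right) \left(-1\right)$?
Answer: $324$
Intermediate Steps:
$u{\left(q,r \right)} = 6 - r + q r$ ($u{\left(q,r \right)} = q r - \left(-6 + r\right) = 6 - r + q r$)
$Z = 18$ ($Z = \frac{\left(-36\right) \left(-1\right)}{2} = \frac{1}{2} \cdot 36 = 18$)
$\left(Z + u{\left(3,-3 \right)} 5\right)^{2} = \left(18 + \left(6 - -3 + 3 \left(-3\right)\right) 5\right)^{2} = \left(18 + \left(6 + 3 - 9\right) 5\right)^{2} = \left(18 + 0 \cdot 5\right)^{2} = \left(18 + 0\right)^{2} = 18^{2} = 324$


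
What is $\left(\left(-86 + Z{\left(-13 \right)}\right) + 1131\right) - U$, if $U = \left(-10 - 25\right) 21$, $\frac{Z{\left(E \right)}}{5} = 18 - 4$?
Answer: $1850$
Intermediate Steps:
$Z{\left(E \right)} = 70$ ($Z{\left(E \right)} = 5 \left(18 - 4\right) = 5 \cdot 14 = 70$)
$U = -735$ ($U = \left(-35\right) 21 = -735$)
$\left(\left(-86 + Z{\left(-13 \right)}\right) + 1131\right) - U = \left(\left(-86 + 70\right) + 1131\right) - -735 = \left(-16 + 1131\right) + 735 = 1115 + 735 = 1850$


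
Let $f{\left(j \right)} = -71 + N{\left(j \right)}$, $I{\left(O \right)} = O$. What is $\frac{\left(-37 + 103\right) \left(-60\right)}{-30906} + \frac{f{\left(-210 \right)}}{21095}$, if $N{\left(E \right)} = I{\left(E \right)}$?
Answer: $\frac{4158423}{36220115} \approx 0.11481$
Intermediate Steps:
$N{\left(E \right)} = E$
$f{\left(j \right)} = -71 + j$
$\frac{\left(-37 + 103\right) \left(-60\right)}{-30906} + \frac{f{\left(-210 \right)}}{21095} = \frac{\left(-37 + 103\right) \left(-60\right)}{-30906} + \frac{-71 - 210}{21095} = 66 \left(-60\right) \left(- \frac{1}{30906}\right) - \frac{281}{21095} = \left(-3960\right) \left(- \frac{1}{30906}\right) - \frac{281}{21095} = \frac{220}{1717} - \frac{281}{21095} = \frac{4158423}{36220115}$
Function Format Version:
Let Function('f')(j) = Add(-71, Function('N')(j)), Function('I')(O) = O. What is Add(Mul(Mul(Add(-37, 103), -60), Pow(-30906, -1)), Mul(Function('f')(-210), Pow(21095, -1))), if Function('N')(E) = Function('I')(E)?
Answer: Rational(4158423, 36220115) ≈ 0.11481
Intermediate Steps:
Function('N')(E) = E
Function('f')(j) = Add(-71, j)
Add(Mul(Mul(Add(-37, 103), -60), Pow(-30906, -1)), Mul(Function('f')(-210), Pow(21095, -1))) = Add(Mul(Mul(Add(-37, 103), -60), Pow(-30906, -1)), Mul(Add(-71, -210), Pow(21095, -1))) = Add(Mul(Mul(66, -60), Rational(-1, 30906)), Mul(-281, Rational(1, 21095))) = Add(Mul(-3960, Rational(-1, 30906)), Rational(-281, 21095)) = Add(Rational(220, 1717), Rational(-281, 21095)) = Rational(4158423, 36220115)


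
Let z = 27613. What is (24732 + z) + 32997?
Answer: 85342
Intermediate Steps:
(24732 + z) + 32997 = (24732 + 27613) + 32997 = 52345 + 32997 = 85342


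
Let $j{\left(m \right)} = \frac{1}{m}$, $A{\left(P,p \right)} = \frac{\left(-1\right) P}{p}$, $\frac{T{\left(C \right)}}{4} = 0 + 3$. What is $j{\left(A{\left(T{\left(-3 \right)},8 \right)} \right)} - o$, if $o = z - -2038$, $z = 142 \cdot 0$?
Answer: $- \frac{6116}{3} \approx -2038.7$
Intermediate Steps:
$T{\left(C \right)} = 12$ ($T{\left(C \right)} = 4 \left(0 + 3\right) = 4 \cdot 3 = 12$)
$z = 0$
$o = 2038$ ($o = 0 - -2038 = 0 + 2038 = 2038$)
$A{\left(P,p \right)} = - \frac{P}{p}$
$j{\left(A{\left(T{\left(-3 \right)},8 \right)} \right)} - o = \frac{1}{\left(-1\right) 12 \cdot \frac{1}{8}} - 2038 = \frac{1}{- \frac{3}{2}} - 2038 = - \frac{2}{3} - 2038 = - \frac{6116}{3}$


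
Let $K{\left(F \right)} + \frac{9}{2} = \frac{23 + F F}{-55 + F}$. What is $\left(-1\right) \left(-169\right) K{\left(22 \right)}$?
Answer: $- \frac{73853}{22} \approx -3357.0$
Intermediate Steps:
$K{\left(F \right)} = - \frac{9}{2} + \frac{23 + F^{2}}{-55 + F}$ ($K{\left(F \right)} = - \frac{9}{2} + \frac{23 + F F}{-55 + F} = - \frac{9}{2} + \frac{23 + F^{2}}{-55 + F}$)
$\left(-1\right) \left(-169\right) K{\left(22 \right)} = \left(-1\right) \left(-169\right) \frac{541 - 198 + 2 \cdot 22^{2}}{2 \left(-55 + 22\right)} = 169 \frac{541 - 198 + 2 \cdot 484}{2 \left(-33\right)} = 169 \cdot \frac{1}{2} \left(- \frac{1}{33}\right) \left(541 - 198 + 968\right) = 169 \cdot \frac{1}{2} \left(- \frac{1}{33}\right) 1311 = 169 \left(- \frac{437}{22}\right) = - \frac{73853}{22}$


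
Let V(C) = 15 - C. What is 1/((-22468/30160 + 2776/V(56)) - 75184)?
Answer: -309140/23263543097 ≈ -1.3289e-5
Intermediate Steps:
1/((-22468/30160 + 2776/V(56)) - 75184) = 1/((-22468/30160 + 2776/(15 - 1*56)) - 75184) = 1/((-22468*1/30160 + 2776/(15 - 56)) - 75184) = 1/((-5617/7540 + 2776/(-41)) - 75184) = 1/((-5617/7540 + 2776*(-1/41)) - 75184) = 1/((-5617/7540 - 2776/41) - 75184) = 1/(-21161337/309140 - 75184) = 1/(-23263543097/309140) = -309140/23263543097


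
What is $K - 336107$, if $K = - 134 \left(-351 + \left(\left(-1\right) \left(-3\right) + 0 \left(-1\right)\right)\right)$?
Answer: $-289475$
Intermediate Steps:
$K = 46632$ ($K = - 134 \left(-351 + \left(3 + 0\right)\right) = - 134 \left(-351 + 3\right) = \left(-134\right) \left(-348\right) = 46632$)
$K - 336107 = 46632 - 336107 = -289475$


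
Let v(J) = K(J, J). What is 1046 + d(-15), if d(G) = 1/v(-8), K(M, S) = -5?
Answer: 5229/5 ≈ 1045.8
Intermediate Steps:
v(J) = -5
d(G) = -⅕ (d(G) = 1/(-5) = -⅕)
1046 + d(-15) = 1046 - ⅕ = 5229/5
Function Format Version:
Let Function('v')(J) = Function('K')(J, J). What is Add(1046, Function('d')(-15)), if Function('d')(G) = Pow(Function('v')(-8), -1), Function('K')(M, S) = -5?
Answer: Rational(5229, 5) ≈ 1045.8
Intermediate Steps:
Function('v')(J) = -5
Function('d')(G) = Rational(-1, 5) (Function('d')(G) = Pow(-5, -1) = Rational(-1, 5))
Add(1046, Function('d')(-15)) = Add(1046, Rational(-1, 5)) = Rational(5229, 5)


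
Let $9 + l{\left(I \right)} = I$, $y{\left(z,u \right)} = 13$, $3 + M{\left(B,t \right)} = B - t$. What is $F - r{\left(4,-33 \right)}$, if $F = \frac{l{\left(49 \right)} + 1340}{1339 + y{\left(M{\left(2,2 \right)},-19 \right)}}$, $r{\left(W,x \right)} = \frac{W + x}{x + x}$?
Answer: $\frac{3242}{5577} \approx 0.58132$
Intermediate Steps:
$M{\left(B,t \right)} = -3 + B - t$ ($M{\left(B,t \right)} = -3 + \left(B - t\right) = -3 + B - t$)
$l{\left(I \right)} = -9 + I$
$r{\left(W,x \right)} = \frac{W + x}{2 x}$
$F = \frac{345}{338}$ ($F = \frac{\left(-9 + 49\right) + 1340}{1339 + 13} = \frac{40 + 1340}{1352} = 1380 \cdot \frac{1}{1352} = \frac{345}{338} \approx 1.0207$)
$F - r{\left(4,-33 \right)} = \frac{345}{338} - \frac{4 - 33}{2 \left(-33\right)} = \frac{345}{338} - \frac{1}{2} \left(- \frac{1}{33}\right) \left(-29\right) = \frac{345}{338} - \frac{29}{66} = \frac{3242}{5577}$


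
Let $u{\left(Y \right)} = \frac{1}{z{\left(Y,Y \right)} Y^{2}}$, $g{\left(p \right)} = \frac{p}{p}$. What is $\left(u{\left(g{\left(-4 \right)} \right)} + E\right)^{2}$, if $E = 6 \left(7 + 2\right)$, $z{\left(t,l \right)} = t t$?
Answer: $3025$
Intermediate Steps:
$z{\left(t,l \right)} = t^{2}$
$g{\left(p \right)} = 1$
$u{\left(Y \right)} = \frac{1}{Y^{4}}$ ($u{\left(Y \right)} = \frac{1}{Y^{2} Y^{2}} = \frac{1}{Y^{4}}$)
$E = 54$ ($E = 6 \cdot 9 = 54$)
$\left(u{\left(g{\left(-4 \right)} \right)} + E\right)^{2} = \left(1^{-4} + 54\right)^{2} = \left(1 + 54\right)^{2} = 55^{2} = 3025$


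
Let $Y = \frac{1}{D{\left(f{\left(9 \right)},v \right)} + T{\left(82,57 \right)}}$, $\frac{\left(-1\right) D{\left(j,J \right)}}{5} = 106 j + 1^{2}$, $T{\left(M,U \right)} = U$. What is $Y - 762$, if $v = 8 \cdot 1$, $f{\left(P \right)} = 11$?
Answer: $- \frac{4402837}{5778} \approx -762.0$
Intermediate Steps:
$v = 8$
$D{\left(j,J \right)} = -5 - 530 j$ ($D{\left(j,J \right)} = - 5 \left(106 j + 1^{2}\right) = - 5 \left(106 j + 1\right) = - 5 \left(1 + 106 j\right) = -5 - 530 j$)
$Y = - \frac{1}{5778}$ ($Y = \frac{1}{\left(-5 - 5830\right) + 57} = \frac{1}{-5835 + 57} = \frac{1}{-5778} = - \frac{1}{5778} \approx -0.00017307$)
$Y - 762 = - \frac{1}{5778} - 762 = - \frac{4402837}{5778}$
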